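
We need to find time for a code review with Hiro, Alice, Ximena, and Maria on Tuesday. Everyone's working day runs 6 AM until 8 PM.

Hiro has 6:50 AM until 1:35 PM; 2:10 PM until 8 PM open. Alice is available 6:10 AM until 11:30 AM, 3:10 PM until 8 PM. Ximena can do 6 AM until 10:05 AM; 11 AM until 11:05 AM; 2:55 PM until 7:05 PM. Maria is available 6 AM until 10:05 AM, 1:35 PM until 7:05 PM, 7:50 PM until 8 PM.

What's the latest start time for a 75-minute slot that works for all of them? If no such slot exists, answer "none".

17:50

Hiro ∩ Alice: 06:50-11:30, 15:10-20:00.
Hiro ∩ Alice ∩ Ximena: 06:50-10:05, 11:00-11:05, 15:10-19:05.
Hiro ∩ Alice ∩ Ximena ∩ Maria: 06:50-10:05, 15:10-19:05.
The last common window of at least 75 minutes is 15:10-19:05; a 75-minute meeting can start as late as 17:50 and still end by 19:05.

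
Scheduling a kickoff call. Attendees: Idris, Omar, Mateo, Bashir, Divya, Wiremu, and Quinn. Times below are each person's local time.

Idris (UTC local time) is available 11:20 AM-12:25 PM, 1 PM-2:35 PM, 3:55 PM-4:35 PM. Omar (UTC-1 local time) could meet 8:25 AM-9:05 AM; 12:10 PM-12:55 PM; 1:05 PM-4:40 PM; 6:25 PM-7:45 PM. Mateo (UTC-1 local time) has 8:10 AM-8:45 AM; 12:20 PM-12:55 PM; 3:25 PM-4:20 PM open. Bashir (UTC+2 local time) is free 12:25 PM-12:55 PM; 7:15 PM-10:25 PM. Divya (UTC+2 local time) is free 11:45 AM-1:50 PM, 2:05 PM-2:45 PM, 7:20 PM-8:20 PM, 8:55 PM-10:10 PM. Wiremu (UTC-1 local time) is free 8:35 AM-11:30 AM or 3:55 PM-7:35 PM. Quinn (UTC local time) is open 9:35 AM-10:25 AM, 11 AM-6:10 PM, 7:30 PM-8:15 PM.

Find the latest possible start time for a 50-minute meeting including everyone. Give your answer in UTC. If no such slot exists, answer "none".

Idris in UTC: 11:20-12:25, 13:00-14:35, 15:55-16:35.
Omar in UTC: 09:25-10:05, 13:10-13:55, 14:05-17:40, 19:25-20:45 (add 1h to convert from UTC-1).
Mateo in UTC: 09:10-09:45, 13:20-13:55, 16:25-17:20 (add 1h to convert from UTC-1).
Bashir in UTC: 10:25-10:55, 17:15-20:25 (subtract 2h to convert from UTC+2).
Divya in UTC: 09:45-11:50, 12:05-12:45, 17:20-18:20, 18:55-20:10 (subtract 2h to convert from UTC+2).
Wiremu in UTC: 09:35-12:30, 16:55-20:35 (add 1h to convert from UTC-1).
Quinn in UTC: 09:35-10:25, 11:00-18:10, 19:30-20:15.
Idris ∩ Omar: 13:10-13:55, 14:05-14:35, 15:55-16:35.
Idris ∩ Omar ∩ Mateo: 13:20-13:55, 16:25-16:35.
Idris ∩ Omar ∩ Mateo ∩ Bashir: ∅.
Idris ∩ Omar ∩ Mateo ∩ Bashir ∩ Divya: ∅.
Idris ∩ Omar ∩ Mateo ∩ Bashir ∩ Divya ∩ Wiremu: ∅.
Idris ∩ Omar ∩ Mateo ∩ Bashir ∩ Divya ∩ Wiremu ∩ Quinn: ∅.
There is no time when everyone is free.
No common window is at least 50 minutes long.

none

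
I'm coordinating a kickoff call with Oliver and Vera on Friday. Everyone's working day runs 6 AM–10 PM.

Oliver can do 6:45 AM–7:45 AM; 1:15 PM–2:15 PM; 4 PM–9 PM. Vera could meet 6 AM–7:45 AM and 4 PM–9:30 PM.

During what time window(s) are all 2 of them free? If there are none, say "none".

06:45-07:45, 16:00-21:00

Oliver ∩ Vera: 06:45-07:45, 16:00-21:00.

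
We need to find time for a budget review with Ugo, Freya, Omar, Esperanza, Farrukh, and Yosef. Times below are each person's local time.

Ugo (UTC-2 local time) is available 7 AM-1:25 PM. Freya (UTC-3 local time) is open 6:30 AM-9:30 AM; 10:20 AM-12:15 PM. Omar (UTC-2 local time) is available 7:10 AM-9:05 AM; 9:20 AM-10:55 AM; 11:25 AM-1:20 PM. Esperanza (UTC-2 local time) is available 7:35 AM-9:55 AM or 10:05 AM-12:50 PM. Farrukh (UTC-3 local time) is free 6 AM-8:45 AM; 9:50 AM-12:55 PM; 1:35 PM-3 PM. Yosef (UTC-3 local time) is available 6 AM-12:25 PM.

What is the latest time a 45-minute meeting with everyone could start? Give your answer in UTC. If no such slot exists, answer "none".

14:05

Ugo in UTC: 09:00-15:25 (add 2h to convert from UTC-2).
Freya in UTC: 09:30-12:30, 13:20-15:15 (add 3h to convert from UTC-3).
Omar in UTC: 09:10-11:05, 11:20-12:55, 13:25-15:20 (add 2h to convert from UTC-2).
Esperanza in UTC: 09:35-11:55, 12:05-14:50 (add 2h to convert from UTC-2).
Farrukh in UTC: 09:00-11:45, 12:50-15:55, 16:35-18:00 (add 3h to convert from UTC-3).
Yosef in UTC: 09:00-15:25 (add 3h to convert from UTC-3).
Ugo ∩ Freya: 09:30-12:30, 13:20-15:15.
Ugo ∩ Freya ∩ Omar: 09:30-11:05, 11:20-12:30, 13:25-15:15.
Ugo ∩ Freya ∩ Omar ∩ Esperanza: 09:35-11:05, 11:20-11:55, 12:05-12:30, 13:25-14:50.
Ugo ∩ Freya ∩ Omar ∩ Esperanza ∩ Farrukh: 09:35-11:05, 11:20-11:45, 13:25-14:50.
Ugo ∩ Freya ∩ Omar ∩ Esperanza ∩ Farrukh ∩ Yosef: 09:35-11:05, 11:20-11:45, 13:25-14:50.
The last common window of at least 45 minutes is 13:25-14:50; a 45-minute meeting can start as late as 14:05 and still end by 14:50.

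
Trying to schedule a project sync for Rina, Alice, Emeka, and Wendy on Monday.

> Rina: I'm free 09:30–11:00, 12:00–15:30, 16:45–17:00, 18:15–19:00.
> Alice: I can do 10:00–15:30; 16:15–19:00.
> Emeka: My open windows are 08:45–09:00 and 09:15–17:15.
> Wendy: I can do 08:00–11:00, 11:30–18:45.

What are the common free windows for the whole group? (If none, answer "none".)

Rina ∩ Alice: 10:00-11:00, 12:00-15:30, 16:45-17:00, 18:15-19:00.
Rina ∩ Alice ∩ Emeka: 10:00-11:00, 12:00-15:30, 16:45-17:00.
Rina ∩ Alice ∩ Emeka ∩ Wendy: 10:00-11:00, 12:00-15:30, 16:45-17:00.
So the common availability across everyone is 10:00-11:00, 12:00-15:30, 16:45-17:00.

10:00-11:00, 12:00-15:30, 16:45-17:00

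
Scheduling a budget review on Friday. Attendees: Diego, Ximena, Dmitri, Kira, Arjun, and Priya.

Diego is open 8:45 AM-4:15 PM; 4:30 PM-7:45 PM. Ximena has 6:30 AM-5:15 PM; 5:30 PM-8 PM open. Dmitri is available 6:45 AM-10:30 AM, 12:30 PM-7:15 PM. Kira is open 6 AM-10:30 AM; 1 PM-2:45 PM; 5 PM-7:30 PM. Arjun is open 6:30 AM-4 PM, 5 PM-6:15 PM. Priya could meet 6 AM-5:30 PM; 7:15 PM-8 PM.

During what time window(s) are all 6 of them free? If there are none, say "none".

Diego ∩ Ximena: 08:45-16:15, 16:30-17:15, 17:30-19:45.
Diego ∩ Ximena ∩ Dmitri: 08:45-10:30, 12:30-16:15, 16:30-17:15, 17:30-19:15.
Diego ∩ Ximena ∩ Dmitri ∩ Kira: 08:45-10:30, 13:00-14:45, 17:00-17:15, 17:30-19:15.
Diego ∩ Ximena ∩ Dmitri ∩ Kira ∩ Arjun: 08:45-10:30, 13:00-14:45, 17:00-17:15, 17:30-18:15.
Diego ∩ Ximena ∩ Dmitri ∩ Kira ∩ Arjun ∩ Priya: 08:45-10:30, 13:00-14:45, 17:00-17:15.

08:45-10:30, 13:00-14:45, 17:00-17:15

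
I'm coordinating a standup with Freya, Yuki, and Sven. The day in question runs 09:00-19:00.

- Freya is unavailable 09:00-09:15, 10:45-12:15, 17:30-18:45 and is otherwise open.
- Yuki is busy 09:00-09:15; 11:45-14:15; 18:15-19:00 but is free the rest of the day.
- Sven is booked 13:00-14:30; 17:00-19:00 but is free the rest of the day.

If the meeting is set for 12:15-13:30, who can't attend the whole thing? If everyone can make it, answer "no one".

Sven, Yuki

Freya free: 09:15-10:45, 12:15-17:30, 18:45-19:00 (invert busy blocks within the working day).
Yuki free: 09:15-11:45, 14:15-18:15 (invert busy blocks within the working day).
Sven free: 09:00-13:00, 14:30-17:00 (invert busy blocks within the working day).
Freya: free for 12:15-13:30. Yuki: not fully free for 12:15-13:30. Sven: not fully free for 12:15-13:30.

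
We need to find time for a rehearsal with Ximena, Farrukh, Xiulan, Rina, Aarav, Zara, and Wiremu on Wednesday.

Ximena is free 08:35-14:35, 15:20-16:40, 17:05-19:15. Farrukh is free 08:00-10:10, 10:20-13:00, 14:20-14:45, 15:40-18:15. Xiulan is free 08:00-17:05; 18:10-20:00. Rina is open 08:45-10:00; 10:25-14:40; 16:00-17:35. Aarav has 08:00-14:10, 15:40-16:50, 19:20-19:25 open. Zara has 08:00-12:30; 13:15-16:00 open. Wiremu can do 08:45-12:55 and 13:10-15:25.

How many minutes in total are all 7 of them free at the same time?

Ximena ∩ Farrukh: 08:35-10:10, 10:20-13:00, 14:20-14:35, 15:40-16:40, 17:05-18:15.
Ximena ∩ Farrukh ∩ Xiulan: 08:35-10:10, 10:20-13:00, 14:20-14:35, 15:40-16:40, 18:10-18:15.
Ximena ∩ Farrukh ∩ Xiulan ∩ Rina: 08:45-10:00, 10:25-13:00, 14:20-14:35, 16:00-16:40.
Ximena ∩ Farrukh ∩ Xiulan ∩ Rina ∩ Aarav: 08:45-10:00, 10:25-13:00, 16:00-16:40.
Ximena ∩ Farrukh ∩ Xiulan ∩ Rina ∩ Aarav ∩ Zara: 08:45-10:00, 10:25-12:30.
Ximena ∩ Farrukh ∩ Xiulan ∩ Rina ∩ Aarav ∩ Zara ∩ Wiremu: 08:45-10:00, 10:25-12:30.
Summing the common windows: 75 + 125 = 200 minutes.

200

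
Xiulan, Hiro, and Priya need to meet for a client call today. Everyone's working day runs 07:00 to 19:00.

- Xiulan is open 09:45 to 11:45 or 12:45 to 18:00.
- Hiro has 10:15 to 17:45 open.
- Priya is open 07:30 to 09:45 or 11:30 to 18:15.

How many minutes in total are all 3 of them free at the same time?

315

Xiulan ∩ Hiro: 10:15-11:45, 12:45-17:45.
Xiulan ∩ Hiro ∩ Priya: 11:30-11:45, 12:45-17:45.
Summing the common windows: 15 + 300 = 315 minutes.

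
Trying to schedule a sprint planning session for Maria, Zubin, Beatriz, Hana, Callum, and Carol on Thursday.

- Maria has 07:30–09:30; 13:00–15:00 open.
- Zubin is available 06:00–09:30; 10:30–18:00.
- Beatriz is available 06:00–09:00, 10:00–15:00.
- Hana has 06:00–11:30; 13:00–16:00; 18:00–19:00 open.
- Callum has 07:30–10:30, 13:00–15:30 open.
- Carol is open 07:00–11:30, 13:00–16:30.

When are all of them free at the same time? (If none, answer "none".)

07:30-09:00, 13:00-15:00

Maria ∩ Zubin: 07:30-09:30, 13:00-15:00.
Maria ∩ Zubin ∩ Beatriz: 07:30-09:00, 13:00-15:00.
Maria ∩ Zubin ∩ Beatriz ∩ Hana: 07:30-09:00, 13:00-15:00.
Maria ∩ Zubin ∩ Beatriz ∩ Hana ∩ Callum: 07:30-09:00, 13:00-15:00.
Maria ∩ Zubin ∩ Beatriz ∩ Hana ∩ Callum ∩ Carol: 07:30-09:00, 13:00-15:00.
So the common availability across everyone is 07:30-09:00, 13:00-15:00.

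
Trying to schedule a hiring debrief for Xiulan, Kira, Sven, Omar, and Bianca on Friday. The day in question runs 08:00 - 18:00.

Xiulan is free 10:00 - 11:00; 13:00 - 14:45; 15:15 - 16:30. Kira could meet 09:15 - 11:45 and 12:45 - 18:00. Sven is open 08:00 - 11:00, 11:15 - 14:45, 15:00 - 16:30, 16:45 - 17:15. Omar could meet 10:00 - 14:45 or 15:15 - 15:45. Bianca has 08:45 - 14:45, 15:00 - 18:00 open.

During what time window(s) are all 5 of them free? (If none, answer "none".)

Xiulan ∩ Kira: 10:00-11:00, 13:00-14:45, 15:15-16:30.
Xiulan ∩ Kira ∩ Sven: 10:00-11:00, 13:00-14:45, 15:15-16:30.
Xiulan ∩ Kira ∩ Sven ∩ Omar: 10:00-11:00, 13:00-14:45, 15:15-15:45.
Xiulan ∩ Kira ∩ Sven ∩ Omar ∩ Bianca: 10:00-11:00, 13:00-14:45, 15:15-15:45.
So the common availability across everyone is 10:00-11:00, 13:00-14:45, 15:15-15:45.

10:00-11:00, 13:00-14:45, 15:15-15:45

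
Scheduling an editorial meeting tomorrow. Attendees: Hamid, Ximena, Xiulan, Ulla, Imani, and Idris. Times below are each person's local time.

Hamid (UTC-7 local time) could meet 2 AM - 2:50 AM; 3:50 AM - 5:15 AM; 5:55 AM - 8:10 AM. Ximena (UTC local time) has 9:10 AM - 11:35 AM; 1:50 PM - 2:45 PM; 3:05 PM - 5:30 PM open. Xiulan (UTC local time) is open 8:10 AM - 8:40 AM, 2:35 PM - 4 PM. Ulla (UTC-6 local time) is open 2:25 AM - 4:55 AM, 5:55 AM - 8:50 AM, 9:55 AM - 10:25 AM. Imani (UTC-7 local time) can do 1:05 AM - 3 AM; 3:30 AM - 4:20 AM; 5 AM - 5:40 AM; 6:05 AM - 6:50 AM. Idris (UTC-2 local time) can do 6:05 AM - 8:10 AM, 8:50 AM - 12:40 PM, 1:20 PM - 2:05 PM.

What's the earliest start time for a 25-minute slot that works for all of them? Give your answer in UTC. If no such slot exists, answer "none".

none

Hamid in UTC: 09:00-09:50, 10:50-12:15, 12:55-15:10 (add 7h to convert from UTC-7).
Ximena in UTC: 09:10-11:35, 13:50-14:45, 15:05-17:30.
Xiulan in UTC: 08:10-08:40, 14:35-16:00.
Ulla in UTC: 08:25-10:55, 11:55-14:50, 15:55-16:25 (add 6h to convert from UTC-6).
Imani in UTC: 08:05-10:00, 10:30-11:20, 12:00-12:40, 13:05-13:50 (add 7h to convert from UTC-7).
Idris in UTC: 08:05-10:10, 10:50-14:40, 15:20-16:05 (add 2h to convert from UTC-2).
Hamid ∩ Ximena: 09:10-09:50, 10:50-11:35, 13:50-14:45, 15:05-15:10.
Hamid ∩ Ximena ∩ Xiulan: 14:35-14:45, 15:05-15:10.
Hamid ∩ Ximena ∩ Xiulan ∩ Ulla: 14:35-14:45.
Hamid ∩ Ximena ∩ Xiulan ∩ Ulla ∩ Imani: ∅.
Hamid ∩ Ximena ∩ Xiulan ∩ Ulla ∩ Imani ∩ Idris: ∅.
There is no time when everyone is free.
No common window is at least 25 minutes long.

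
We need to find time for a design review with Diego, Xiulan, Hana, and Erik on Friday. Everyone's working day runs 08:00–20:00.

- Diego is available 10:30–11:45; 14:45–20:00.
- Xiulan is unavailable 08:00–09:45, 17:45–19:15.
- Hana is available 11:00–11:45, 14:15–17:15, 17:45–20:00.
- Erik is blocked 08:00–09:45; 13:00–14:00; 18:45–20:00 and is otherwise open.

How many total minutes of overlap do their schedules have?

Diego free: 10:30-11:45, 14:45-20:00.
Xiulan free: 09:45-17:45, 19:15-20:00 (invert busy blocks within the working day).
Hana free: 11:00-11:45, 14:15-17:15, 17:45-20:00.
Erik free: 09:45-13:00, 14:00-18:45 (invert busy blocks within the working day).
Diego ∩ Xiulan: 10:30-11:45, 14:45-17:45, 19:15-20:00.
Diego ∩ Xiulan ∩ Hana: 11:00-11:45, 14:45-17:15, 19:15-20:00.
Diego ∩ Xiulan ∩ Hana ∩ Erik: 11:00-11:45, 14:45-17:15.
Summing the common windows: 45 + 150 = 195 minutes.

195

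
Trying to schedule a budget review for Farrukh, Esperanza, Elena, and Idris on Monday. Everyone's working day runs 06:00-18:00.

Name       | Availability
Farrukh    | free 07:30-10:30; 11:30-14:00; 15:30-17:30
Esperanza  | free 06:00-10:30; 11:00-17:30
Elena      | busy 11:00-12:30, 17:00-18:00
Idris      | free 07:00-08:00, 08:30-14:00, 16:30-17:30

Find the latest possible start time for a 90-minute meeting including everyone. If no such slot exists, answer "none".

12:30

Farrukh free: 07:30-10:30, 11:30-14:00, 15:30-17:30.
Esperanza free: 06:00-10:30, 11:00-17:30.
Elena free: 06:00-11:00, 12:30-17:00 (invert busy blocks within the working day).
Idris free: 07:00-08:00, 08:30-14:00, 16:30-17:30.
Farrukh ∩ Esperanza: 07:30-10:30, 11:30-14:00, 15:30-17:30.
Farrukh ∩ Esperanza ∩ Elena: 07:30-10:30, 12:30-14:00, 15:30-17:00.
Farrukh ∩ Esperanza ∩ Elena ∩ Idris: 07:30-08:00, 08:30-10:30, 12:30-14:00, 16:30-17:00.
The last common window of at least 90 minutes is 12:30-14:00; a 90-minute meeting can start as late as 12:30 and still end by 14:00.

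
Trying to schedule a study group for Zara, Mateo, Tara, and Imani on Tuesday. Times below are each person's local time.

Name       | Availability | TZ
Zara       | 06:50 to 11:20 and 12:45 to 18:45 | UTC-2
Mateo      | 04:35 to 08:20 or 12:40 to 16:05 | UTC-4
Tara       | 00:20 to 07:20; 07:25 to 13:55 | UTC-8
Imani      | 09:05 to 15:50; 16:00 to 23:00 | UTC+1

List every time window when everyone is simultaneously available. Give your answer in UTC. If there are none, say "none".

Zara in UTC: 08:50-13:20, 14:45-20:45 (add 2h to convert from UTC-2).
Mateo in UTC: 08:35-12:20, 16:40-20:05 (add 4h to convert from UTC-4).
Tara in UTC: 08:20-15:20, 15:25-21:55 (add 8h to convert from UTC-8).
Imani in UTC: 08:05-14:50, 15:00-22:00 (subtract 1h to convert from UTC+1).
Zara ∩ Mateo: 08:50-12:20, 16:40-20:05.
Zara ∩ Mateo ∩ Tara: 08:50-12:20, 16:40-20:05.
Zara ∩ Mateo ∩ Tara ∩ Imani: 08:50-12:20, 16:40-20:05.

08:50-12:20, 16:40-20:05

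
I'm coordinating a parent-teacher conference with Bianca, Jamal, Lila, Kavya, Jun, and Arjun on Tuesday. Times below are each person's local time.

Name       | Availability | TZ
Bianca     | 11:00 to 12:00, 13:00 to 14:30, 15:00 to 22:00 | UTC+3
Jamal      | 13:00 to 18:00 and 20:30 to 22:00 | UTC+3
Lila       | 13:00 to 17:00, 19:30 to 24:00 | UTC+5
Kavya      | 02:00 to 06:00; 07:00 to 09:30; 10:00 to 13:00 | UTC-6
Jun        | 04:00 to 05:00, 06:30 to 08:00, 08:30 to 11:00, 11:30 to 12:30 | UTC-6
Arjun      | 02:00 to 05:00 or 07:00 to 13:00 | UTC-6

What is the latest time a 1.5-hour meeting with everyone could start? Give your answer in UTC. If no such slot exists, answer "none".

none

Bianca in UTC: 08:00-09:00, 10:00-11:30, 12:00-19:00 (subtract 3h to convert from UTC+3).
Jamal in UTC: 10:00-15:00, 17:30-19:00 (subtract 3h to convert from UTC+3).
Lila in UTC: 08:00-12:00, 14:30-19:00 (subtract 5h to convert from UTC+5).
Kavya in UTC: 08:00-12:00, 13:00-15:30, 16:00-19:00 (add 6h to convert from UTC-6).
Jun in UTC: 10:00-11:00, 12:30-14:00, 14:30-17:00, 17:30-18:30 (add 6h to convert from UTC-6).
Arjun in UTC: 08:00-11:00, 13:00-19:00 (add 6h to convert from UTC-6).
Bianca ∩ Jamal: 10:00-11:30, 12:00-15:00, 17:30-19:00.
Bianca ∩ Jamal ∩ Lila: 10:00-11:30, 14:30-15:00, 17:30-19:00.
Bianca ∩ Jamal ∩ Lila ∩ Kavya: 10:00-11:30, 14:30-15:00, 17:30-19:00.
Bianca ∩ Jamal ∩ Lila ∩ Kavya ∩ Jun: 10:00-11:00, 14:30-15:00, 17:30-18:30.
Bianca ∩ Jamal ∩ Lila ∩ Kavya ∩ Jun ∩ Arjun: 10:00-11:00, 14:30-15:00, 17:30-18:30.
So the common availability across everyone is 10:00-11:00, 14:30-15:00, 17:30-18:30.
No common window is at least 90 minutes long.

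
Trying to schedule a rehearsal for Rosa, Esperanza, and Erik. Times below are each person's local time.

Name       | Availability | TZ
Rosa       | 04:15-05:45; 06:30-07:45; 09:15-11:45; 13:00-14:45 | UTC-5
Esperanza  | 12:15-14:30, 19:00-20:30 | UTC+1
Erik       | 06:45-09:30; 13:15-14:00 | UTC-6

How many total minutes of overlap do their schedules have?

15

Rosa in UTC: 09:15-10:45, 11:30-12:45, 14:15-16:45, 18:00-19:45 (add 5h to convert from UTC-5).
Esperanza in UTC: 11:15-13:30, 18:00-19:30 (subtract 1h to convert from UTC+1).
Erik in UTC: 12:45-15:30, 19:15-20:00 (add 6h to convert from UTC-6).
Rosa ∩ Esperanza: 11:30-12:45, 18:00-19:30.
Rosa ∩ Esperanza ∩ Erik: 19:15-19:30.
That's a single block of 15 minutes.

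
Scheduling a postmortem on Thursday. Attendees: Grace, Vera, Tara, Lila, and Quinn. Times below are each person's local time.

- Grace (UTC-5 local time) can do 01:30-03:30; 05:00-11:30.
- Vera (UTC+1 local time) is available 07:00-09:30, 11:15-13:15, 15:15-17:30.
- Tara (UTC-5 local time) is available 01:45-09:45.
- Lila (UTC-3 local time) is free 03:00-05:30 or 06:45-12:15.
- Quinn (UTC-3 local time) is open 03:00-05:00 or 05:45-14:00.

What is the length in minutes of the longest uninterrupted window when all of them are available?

120

Grace in UTC: 06:30-08:30, 10:00-16:30 (add 5h to convert from UTC-5).
Vera in UTC: 06:00-08:30, 10:15-12:15, 14:15-16:30 (subtract 1h to convert from UTC+1).
Tara in UTC: 06:45-14:45 (add 5h to convert from UTC-5).
Lila in UTC: 06:00-08:30, 09:45-15:15 (add 3h to convert from UTC-3).
Quinn in UTC: 06:00-08:00, 08:45-17:00 (add 3h to convert from UTC-3).
Grace ∩ Vera: 06:30-08:30, 10:15-12:15, 14:15-16:30.
Grace ∩ Vera ∩ Tara: 06:45-08:30, 10:15-12:15, 14:15-14:45.
Grace ∩ Vera ∩ Tara ∩ Lila: 06:45-08:30, 10:15-12:15, 14:15-14:45.
Grace ∩ Vera ∩ Tara ∩ Lila ∩ Quinn: 06:45-08:00, 10:15-12:15, 14:15-14:45.
The longest is 10:15-12:15 at 120 minutes.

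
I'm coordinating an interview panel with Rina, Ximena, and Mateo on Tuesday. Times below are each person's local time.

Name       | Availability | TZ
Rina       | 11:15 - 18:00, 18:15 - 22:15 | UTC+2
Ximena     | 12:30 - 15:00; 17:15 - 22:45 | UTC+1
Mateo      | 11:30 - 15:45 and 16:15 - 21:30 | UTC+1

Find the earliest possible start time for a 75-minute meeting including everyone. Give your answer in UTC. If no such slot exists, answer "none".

Rina in UTC: 09:15-16:00, 16:15-20:15 (subtract 2h to convert from UTC+2).
Ximena in UTC: 11:30-14:00, 16:15-21:45 (subtract 1h to convert from UTC+1).
Mateo in UTC: 10:30-14:45, 15:15-20:30 (subtract 1h to convert from UTC+1).
Rina ∩ Ximena: 11:30-14:00, 16:15-20:15.
Rina ∩ Ximena ∩ Mateo: 11:30-14:00, 16:15-20:15.
So the common availability across everyone is 11:30-14:00, 16:15-20:15.
The first common window of at least 75 minutes is 11:30-14:00, so the earliest start is 11:30.

11:30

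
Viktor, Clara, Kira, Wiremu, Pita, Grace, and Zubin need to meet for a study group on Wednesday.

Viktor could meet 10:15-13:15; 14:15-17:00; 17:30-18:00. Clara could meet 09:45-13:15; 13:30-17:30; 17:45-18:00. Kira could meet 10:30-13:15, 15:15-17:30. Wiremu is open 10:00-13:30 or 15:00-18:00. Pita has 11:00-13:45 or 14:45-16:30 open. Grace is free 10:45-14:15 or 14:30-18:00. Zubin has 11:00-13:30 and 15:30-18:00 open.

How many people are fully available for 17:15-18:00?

Wiremu, Grace, and Zubin can make the full 17:15-18:00 slot — that's 3.

3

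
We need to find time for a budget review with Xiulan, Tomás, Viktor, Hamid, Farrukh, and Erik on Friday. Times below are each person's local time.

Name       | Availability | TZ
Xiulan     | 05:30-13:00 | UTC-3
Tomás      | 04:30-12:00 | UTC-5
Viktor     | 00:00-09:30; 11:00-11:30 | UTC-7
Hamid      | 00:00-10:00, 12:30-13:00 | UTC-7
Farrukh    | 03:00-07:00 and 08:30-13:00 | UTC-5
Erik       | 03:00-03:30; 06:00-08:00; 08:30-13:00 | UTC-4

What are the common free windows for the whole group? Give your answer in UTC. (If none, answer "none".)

Xiulan in UTC: 08:30-16:00 (add 3h to convert from UTC-3).
Tomás in UTC: 09:30-17:00 (add 5h to convert from UTC-5).
Viktor in UTC: 07:00-16:30, 18:00-18:30 (add 7h to convert from UTC-7).
Hamid in UTC: 07:00-17:00, 19:30-20:00 (add 7h to convert from UTC-7).
Farrukh in UTC: 08:00-12:00, 13:30-18:00 (add 5h to convert from UTC-5).
Erik in UTC: 07:00-07:30, 10:00-12:00, 12:30-17:00 (add 4h to convert from UTC-4).
Xiulan ∩ Tomás: 09:30-16:00.
Xiulan ∩ Tomás ∩ Viktor: 09:30-16:00.
Xiulan ∩ Tomás ∩ Viktor ∩ Hamid: 09:30-16:00.
Xiulan ∩ Tomás ∩ Viktor ∩ Hamid ∩ Farrukh: 09:30-12:00, 13:30-16:00.
Xiulan ∩ Tomás ∩ Viktor ∩ Hamid ∩ Farrukh ∩ Erik: 10:00-12:00, 13:30-16:00.

10:00-12:00, 13:30-16:00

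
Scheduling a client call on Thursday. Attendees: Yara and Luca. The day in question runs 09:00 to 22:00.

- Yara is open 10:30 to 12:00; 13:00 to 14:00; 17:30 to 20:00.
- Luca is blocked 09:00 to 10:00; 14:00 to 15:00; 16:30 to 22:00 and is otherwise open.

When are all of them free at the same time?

Yara free: 10:30-12:00, 13:00-14:00, 17:30-20:00.
Luca free: 10:00-14:00, 15:00-16:30 (invert busy blocks within the working day).
Yara ∩ Luca: 10:30-12:00, 13:00-14:00.

10:30-12:00, 13:00-14:00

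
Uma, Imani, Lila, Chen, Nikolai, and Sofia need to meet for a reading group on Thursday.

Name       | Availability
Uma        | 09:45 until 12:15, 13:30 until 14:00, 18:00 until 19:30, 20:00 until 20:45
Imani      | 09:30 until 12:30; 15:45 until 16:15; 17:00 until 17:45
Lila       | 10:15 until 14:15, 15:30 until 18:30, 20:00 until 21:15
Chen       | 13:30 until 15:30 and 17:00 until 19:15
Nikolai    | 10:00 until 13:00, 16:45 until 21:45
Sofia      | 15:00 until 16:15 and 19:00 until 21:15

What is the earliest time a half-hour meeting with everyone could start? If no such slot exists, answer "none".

Uma ∩ Imani: 09:45-12:15.
Uma ∩ Imani ∩ Lila: 10:15-12:15.
Uma ∩ Imani ∩ Lila ∩ Chen: ∅.
Uma ∩ Imani ∩ Lila ∩ Chen ∩ Nikolai: ∅.
Uma ∩ Imani ∩ Lila ∩ Chen ∩ Nikolai ∩ Sofia: ∅.
There is no time when everyone is free.
No common window is at least 30 minutes long.

none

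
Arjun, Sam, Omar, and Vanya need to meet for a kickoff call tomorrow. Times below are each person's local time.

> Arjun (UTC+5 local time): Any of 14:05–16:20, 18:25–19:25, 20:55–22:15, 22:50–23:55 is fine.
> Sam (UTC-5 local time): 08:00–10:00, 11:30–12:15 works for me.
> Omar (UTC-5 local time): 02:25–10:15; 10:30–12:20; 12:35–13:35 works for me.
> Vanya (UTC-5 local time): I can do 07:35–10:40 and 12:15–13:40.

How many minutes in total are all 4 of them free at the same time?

Arjun in UTC: 09:05-11:20, 13:25-14:25, 15:55-17:15, 17:50-18:55 (subtract 5h to convert from UTC+5).
Sam in UTC: 13:00-15:00, 16:30-17:15 (add 5h to convert from UTC-5).
Omar in UTC: 07:25-15:15, 15:30-17:20, 17:35-18:35 (add 5h to convert from UTC-5).
Vanya in UTC: 12:35-15:40, 17:15-18:40 (add 5h to convert from UTC-5).
Arjun ∩ Sam: 13:25-14:25, 16:30-17:15.
Arjun ∩ Sam ∩ Omar: 13:25-14:25, 16:30-17:15.
Arjun ∩ Sam ∩ Omar ∩ Vanya: 13:25-14:25.
That's a single block of 60 minutes.

60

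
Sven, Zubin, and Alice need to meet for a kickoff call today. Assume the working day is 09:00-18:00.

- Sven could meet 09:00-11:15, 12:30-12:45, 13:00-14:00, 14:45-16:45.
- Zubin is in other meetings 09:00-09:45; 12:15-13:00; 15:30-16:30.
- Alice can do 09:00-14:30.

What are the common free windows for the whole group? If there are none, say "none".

Sven free: 09:00-11:15, 12:30-12:45, 13:00-14:00, 14:45-16:45.
Zubin free: 09:45-12:15, 13:00-15:30, 16:30-18:00 (invert busy blocks within the working day).
Alice free: 09:00-14:30.
Sven ∩ Zubin: 09:45-11:15, 13:00-14:00, 14:45-15:30, 16:30-16:45.
Sven ∩ Zubin ∩ Alice: 09:45-11:15, 13:00-14:00.
Those are the intersection windows.

09:45-11:15, 13:00-14:00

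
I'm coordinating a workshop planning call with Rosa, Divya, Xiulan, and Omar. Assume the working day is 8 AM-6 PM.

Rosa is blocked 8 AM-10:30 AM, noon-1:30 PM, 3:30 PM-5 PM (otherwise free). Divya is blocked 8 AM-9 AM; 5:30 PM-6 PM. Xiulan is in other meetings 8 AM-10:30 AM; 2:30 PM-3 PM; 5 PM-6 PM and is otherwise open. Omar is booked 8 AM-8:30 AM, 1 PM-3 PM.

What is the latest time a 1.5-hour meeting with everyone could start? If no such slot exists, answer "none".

10:30

Rosa free: 10:30-12:00, 13:30-15:30, 17:00-18:00 (invert busy blocks within the working day).
Divya free: 09:00-17:30 (invert busy blocks within the working day).
Xiulan free: 10:30-14:30, 15:00-17:00 (invert busy blocks within the working day).
Omar free: 08:30-13:00, 15:00-18:00 (invert busy blocks within the working day).
Rosa ∩ Divya: 10:30-12:00, 13:30-15:30, 17:00-17:30.
Rosa ∩ Divya ∩ Xiulan: 10:30-12:00, 13:30-14:30, 15:00-15:30.
Rosa ∩ Divya ∩ Xiulan ∩ Omar: 10:30-12:00, 15:00-15:30.
Those are the intersection windows.
The last common window of at least 90 minutes is 10:30-12:00; a 90-minute meeting can start as late as 10:30 and still end by 12:00.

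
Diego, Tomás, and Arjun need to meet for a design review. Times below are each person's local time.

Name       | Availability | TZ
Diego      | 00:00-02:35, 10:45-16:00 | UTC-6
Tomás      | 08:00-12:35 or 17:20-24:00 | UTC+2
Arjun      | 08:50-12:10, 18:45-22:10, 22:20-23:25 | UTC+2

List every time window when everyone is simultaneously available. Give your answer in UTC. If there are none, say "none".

06:50-08:35, 16:45-20:10, 20:20-21:25

Diego in UTC: 06:00-08:35, 16:45-22:00 (add 6h to convert from UTC-6).
Tomás in UTC: 06:00-10:35, 15:20-22:00 (subtract 2h to convert from UTC+2).
Arjun in UTC: 06:50-10:10, 16:45-20:10, 20:20-21:25 (subtract 2h to convert from UTC+2).
Diego ∩ Tomás: 06:00-08:35, 16:45-22:00.
Diego ∩ Tomás ∩ Arjun: 06:50-08:35, 16:45-20:10, 20:20-21:25.
Those are the intersection windows.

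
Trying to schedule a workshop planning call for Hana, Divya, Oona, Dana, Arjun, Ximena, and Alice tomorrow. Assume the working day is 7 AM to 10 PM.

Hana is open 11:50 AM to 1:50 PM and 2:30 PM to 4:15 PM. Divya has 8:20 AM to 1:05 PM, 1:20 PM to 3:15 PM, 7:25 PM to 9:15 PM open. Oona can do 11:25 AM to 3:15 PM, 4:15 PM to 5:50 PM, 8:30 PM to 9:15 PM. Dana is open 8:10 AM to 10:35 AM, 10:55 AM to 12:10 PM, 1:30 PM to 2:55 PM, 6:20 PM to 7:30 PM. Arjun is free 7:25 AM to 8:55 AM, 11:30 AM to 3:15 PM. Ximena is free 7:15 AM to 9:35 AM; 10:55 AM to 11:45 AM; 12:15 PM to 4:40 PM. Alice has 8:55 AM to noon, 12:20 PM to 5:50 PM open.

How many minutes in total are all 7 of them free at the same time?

Hana ∩ Divya: 11:50-13:05, 13:20-13:50, 14:30-15:15.
Hana ∩ Divya ∩ Oona: 11:50-13:05, 13:20-13:50, 14:30-15:15.
Hana ∩ Divya ∩ Oona ∩ Dana: 11:50-12:10, 13:30-13:50, 14:30-14:55.
Hana ∩ Divya ∩ Oona ∩ Dana ∩ Arjun: 11:50-12:10, 13:30-13:50, 14:30-14:55.
Hana ∩ Divya ∩ Oona ∩ Dana ∩ Arjun ∩ Ximena: 13:30-13:50, 14:30-14:55.
Hana ∩ Divya ∩ Oona ∩ Dana ∩ Arjun ∩ Ximena ∩ Alice: 13:30-13:50, 14:30-14:55.
Summing the common windows: 20 + 25 = 45 minutes.

45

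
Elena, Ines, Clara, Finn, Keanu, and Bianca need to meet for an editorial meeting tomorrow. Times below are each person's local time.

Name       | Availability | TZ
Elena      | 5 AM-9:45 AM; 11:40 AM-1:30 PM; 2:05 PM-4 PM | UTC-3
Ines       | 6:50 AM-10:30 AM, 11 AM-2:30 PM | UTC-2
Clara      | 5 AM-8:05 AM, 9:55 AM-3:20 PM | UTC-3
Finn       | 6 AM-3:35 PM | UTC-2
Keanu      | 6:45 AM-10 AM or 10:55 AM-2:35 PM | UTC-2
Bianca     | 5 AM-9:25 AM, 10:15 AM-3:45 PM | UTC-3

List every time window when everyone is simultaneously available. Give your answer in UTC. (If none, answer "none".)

Elena in UTC: 08:00-12:45, 14:40-16:30, 17:05-19:00 (add 3h to convert from UTC-3).
Ines in UTC: 08:50-12:30, 13:00-16:30 (add 2h to convert from UTC-2).
Clara in UTC: 08:00-11:05, 12:55-18:20 (add 3h to convert from UTC-3).
Finn in UTC: 08:00-17:35 (add 2h to convert from UTC-2).
Keanu in UTC: 08:45-12:00, 12:55-16:35 (add 2h to convert from UTC-2).
Bianca in UTC: 08:00-12:25, 13:15-18:45 (add 3h to convert from UTC-3).
Elena ∩ Ines: 08:50-12:30, 14:40-16:30.
Elena ∩ Ines ∩ Clara: 08:50-11:05, 14:40-16:30.
Elena ∩ Ines ∩ Clara ∩ Finn: 08:50-11:05, 14:40-16:30.
Elena ∩ Ines ∩ Clara ∩ Finn ∩ Keanu: 08:50-11:05, 14:40-16:30.
Elena ∩ Ines ∩ Clara ∩ Finn ∩ Keanu ∩ Bianca: 08:50-11:05, 14:40-16:30.
So the common availability across everyone is 08:50-11:05, 14:40-16:30.

08:50-11:05, 14:40-16:30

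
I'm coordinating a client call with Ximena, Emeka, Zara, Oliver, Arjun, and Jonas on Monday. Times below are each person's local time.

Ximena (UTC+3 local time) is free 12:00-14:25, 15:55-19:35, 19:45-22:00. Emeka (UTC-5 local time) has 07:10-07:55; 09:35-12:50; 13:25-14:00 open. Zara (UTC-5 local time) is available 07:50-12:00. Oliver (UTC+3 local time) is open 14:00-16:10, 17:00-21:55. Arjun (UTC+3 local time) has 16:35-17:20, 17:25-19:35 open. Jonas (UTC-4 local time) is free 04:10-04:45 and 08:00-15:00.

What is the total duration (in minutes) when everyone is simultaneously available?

Ximena in UTC: 09:00-11:25, 12:55-16:35, 16:45-19:00 (subtract 3h to convert from UTC+3).
Emeka in UTC: 12:10-12:55, 14:35-17:50, 18:25-19:00 (add 5h to convert from UTC-5).
Zara in UTC: 12:50-17:00 (add 5h to convert from UTC-5).
Oliver in UTC: 11:00-13:10, 14:00-18:55 (subtract 3h to convert from UTC+3).
Arjun in UTC: 13:35-14:20, 14:25-16:35 (subtract 3h to convert from UTC+3).
Jonas in UTC: 08:10-08:45, 12:00-19:00 (add 4h to convert from UTC-4).
Ximena ∩ Emeka: 14:35-16:35, 16:45-17:50, 18:25-19:00.
Ximena ∩ Emeka ∩ Zara: 14:35-16:35, 16:45-17:00.
Ximena ∩ Emeka ∩ Zara ∩ Oliver: 14:35-16:35, 16:45-17:00.
Ximena ∩ Emeka ∩ Zara ∩ Oliver ∩ Arjun: 14:35-16:35.
Ximena ∩ Emeka ∩ Zara ∩ Oliver ∩ Arjun ∩ Jonas: 14:35-16:35.
That's a single block of 120 minutes.

120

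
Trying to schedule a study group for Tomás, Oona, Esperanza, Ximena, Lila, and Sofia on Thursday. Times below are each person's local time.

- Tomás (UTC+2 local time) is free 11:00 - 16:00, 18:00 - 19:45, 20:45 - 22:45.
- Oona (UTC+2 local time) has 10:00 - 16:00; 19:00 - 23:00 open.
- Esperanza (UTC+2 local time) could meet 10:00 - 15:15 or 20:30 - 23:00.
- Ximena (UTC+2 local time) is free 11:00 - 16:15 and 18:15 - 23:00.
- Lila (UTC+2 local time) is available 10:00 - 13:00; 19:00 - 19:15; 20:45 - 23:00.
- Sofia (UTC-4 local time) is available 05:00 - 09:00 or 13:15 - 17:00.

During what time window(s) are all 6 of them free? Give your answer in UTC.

Tomás in UTC: 09:00-14:00, 16:00-17:45, 18:45-20:45 (subtract 2h to convert from UTC+2).
Oona in UTC: 08:00-14:00, 17:00-21:00 (subtract 2h to convert from UTC+2).
Esperanza in UTC: 08:00-13:15, 18:30-21:00 (subtract 2h to convert from UTC+2).
Ximena in UTC: 09:00-14:15, 16:15-21:00 (subtract 2h to convert from UTC+2).
Lila in UTC: 08:00-11:00, 17:00-17:15, 18:45-21:00 (subtract 2h to convert from UTC+2).
Sofia in UTC: 09:00-13:00, 17:15-21:00 (add 4h to convert from UTC-4).
Tomás ∩ Oona: 09:00-14:00, 17:00-17:45, 18:45-20:45.
Tomás ∩ Oona ∩ Esperanza: 09:00-13:15, 18:45-20:45.
Tomás ∩ Oona ∩ Esperanza ∩ Ximena: 09:00-13:15, 18:45-20:45.
Tomás ∩ Oona ∩ Esperanza ∩ Ximena ∩ Lila: 09:00-11:00, 18:45-20:45.
Tomás ∩ Oona ∩ Esperanza ∩ Ximena ∩ Lila ∩ Sofia: 09:00-11:00, 18:45-20:45.
So the common availability across everyone is 09:00-11:00, 18:45-20:45.

09:00-11:00, 18:45-20:45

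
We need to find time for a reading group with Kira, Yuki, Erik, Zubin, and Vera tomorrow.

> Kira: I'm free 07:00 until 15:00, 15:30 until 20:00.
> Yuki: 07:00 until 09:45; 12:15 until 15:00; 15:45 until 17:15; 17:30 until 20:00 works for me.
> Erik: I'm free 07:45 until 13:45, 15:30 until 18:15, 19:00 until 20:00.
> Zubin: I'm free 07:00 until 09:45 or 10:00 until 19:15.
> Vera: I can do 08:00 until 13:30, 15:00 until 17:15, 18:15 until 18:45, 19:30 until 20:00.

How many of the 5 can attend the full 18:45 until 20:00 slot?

2

Kira and Yuki can make the full 18:45-20:00 slot — that's 2.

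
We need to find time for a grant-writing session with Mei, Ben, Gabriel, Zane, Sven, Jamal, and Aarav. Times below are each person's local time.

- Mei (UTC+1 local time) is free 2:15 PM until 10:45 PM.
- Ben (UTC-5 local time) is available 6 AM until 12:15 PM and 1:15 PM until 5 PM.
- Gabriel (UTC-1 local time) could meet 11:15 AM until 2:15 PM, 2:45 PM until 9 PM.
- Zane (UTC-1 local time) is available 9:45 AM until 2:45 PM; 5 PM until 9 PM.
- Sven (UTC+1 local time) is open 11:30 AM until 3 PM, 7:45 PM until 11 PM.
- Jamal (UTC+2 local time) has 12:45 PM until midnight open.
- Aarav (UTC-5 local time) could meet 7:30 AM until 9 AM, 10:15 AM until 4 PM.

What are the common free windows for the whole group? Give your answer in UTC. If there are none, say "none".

13:15-14:00, 18:45-21:00

Mei in UTC: 13:15-21:45 (subtract 1h to convert from UTC+1).
Ben in UTC: 11:00-17:15, 18:15-22:00 (add 5h to convert from UTC-5).
Gabriel in UTC: 12:15-15:15, 15:45-22:00 (add 1h to convert from UTC-1).
Zane in UTC: 10:45-15:45, 18:00-22:00 (add 1h to convert from UTC-1).
Sven in UTC: 10:30-14:00, 18:45-22:00 (subtract 1h to convert from UTC+1).
Jamal in UTC: 10:45-22:00 (subtract 2h to convert from UTC+2).
Aarav in UTC: 12:30-14:00, 15:15-21:00 (add 5h to convert from UTC-5).
Mei ∩ Ben: 13:15-17:15, 18:15-21:45.
Mei ∩ Ben ∩ Gabriel: 13:15-15:15, 15:45-17:15, 18:15-21:45.
Mei ∩ Ben ∩ Gabriel ∩ Zane: 13:15-15:15, 18:15-21:45.
Mei ∩ Ben ∩ Gabriel ∩ Zane ∩ Sven: 13:15-14:00, 18:45-21:45.
Mei ∩ Ben ∩ Gabriel ∩ Zane ∩ Sven ∩ Jamal: 13:15-14:00, 18:45-21:45.
Mei ∩ Ben ∩ Gabriel ∩ Zane ∩ Sven ∩ Jamal ∩ Aarav: 13:15-14:00, 18:45-21:00.
Those are the intersection windows.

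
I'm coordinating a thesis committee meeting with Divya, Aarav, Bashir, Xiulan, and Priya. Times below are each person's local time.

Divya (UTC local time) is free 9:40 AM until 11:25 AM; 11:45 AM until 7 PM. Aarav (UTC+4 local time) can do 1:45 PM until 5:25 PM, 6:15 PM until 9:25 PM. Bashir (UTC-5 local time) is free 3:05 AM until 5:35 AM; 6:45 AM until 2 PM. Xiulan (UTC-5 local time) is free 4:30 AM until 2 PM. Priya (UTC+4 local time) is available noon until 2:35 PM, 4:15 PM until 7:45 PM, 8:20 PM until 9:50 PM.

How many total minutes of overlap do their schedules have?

Divya in UTC: 09:40-11:25, 11:45-19:00.
Aarav in UTC: 09:45-13:25, 14:15-17:25 (subtract 4h to convert from UTC+4).
Bashir in UTC: 08:05-10:35, 11:45-19:00 (add 5h to convert from UTC-5).
Xiulan in UTC: 09:30-19:00 (add 5h to convert from UTC-5).
Priya in UTC: 08:00-10:35, 12:15-15:45, 16:20-17:50 (subtract 4h to convert from UTC+4).
Divya ∩ Aarav: 09:45-11:25, 11:45-13:25, 14:15-17:25.
Divya ∩ Aarav ∩ Bashir: 09:45-10:35, 11:45-13:25, 14:15-17:25.
Divya ∩ Aarav ∩ Bashir ∩ Xiulan: 09:45-10:35, 11:45-13:25, 14:15-17:25.
Divya ∩ Aarav ∩ Bashir ∩ Xiulan ∩ Priya: 09:45-10:35, 12:15-13:25, 14:15-15:45, 16:20-17:25.
Summing the common windows: 50 + 70 + 90 + 65 = 275 minutes.

275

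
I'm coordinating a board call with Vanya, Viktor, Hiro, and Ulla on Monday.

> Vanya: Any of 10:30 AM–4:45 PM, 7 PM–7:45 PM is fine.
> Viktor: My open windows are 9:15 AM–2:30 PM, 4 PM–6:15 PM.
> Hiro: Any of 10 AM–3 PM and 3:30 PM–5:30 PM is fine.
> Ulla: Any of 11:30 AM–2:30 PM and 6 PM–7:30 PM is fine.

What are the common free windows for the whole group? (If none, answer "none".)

Vanya ∩ Viktor: 10:30-14:30, 16:00-16:45.
Vanya ∩ Viktor ∩ Hiro: 10:30-14:30, 16:00-16:45.
Vanya ∩ Viktor ∩ Hiro ∩ Ulla: 11:30-14:30.

11:30-14:30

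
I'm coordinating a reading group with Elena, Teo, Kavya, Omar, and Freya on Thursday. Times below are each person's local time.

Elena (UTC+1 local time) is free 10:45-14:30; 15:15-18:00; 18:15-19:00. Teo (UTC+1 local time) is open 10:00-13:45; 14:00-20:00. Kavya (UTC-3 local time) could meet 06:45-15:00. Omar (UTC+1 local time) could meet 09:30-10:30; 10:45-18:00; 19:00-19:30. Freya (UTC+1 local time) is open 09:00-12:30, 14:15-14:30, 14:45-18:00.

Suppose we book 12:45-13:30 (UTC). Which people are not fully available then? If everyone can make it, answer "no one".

Elena in UTC: 09:45-13:30, 14:15-17:00, 17:15-18:00 (subtract 1h to convert from UTC+1).
Teo in UTC: 09:00-12:45, 13:00-19:00 (subtract 1h to convert from UTC+1).
Kavya in UTC: 09:45-18:00 (add 3h to convert from UTC-3).
Omar in UTC: 08:30-09:30, 09:45-17:00, 18:00-18:30 (subtract 1h to convert from UTC+1).
Freya in UTC: 08:00-11:30, 13:15-13:30, 13:45-17:00 (subtract 1h to convert from UTC+1).
Elena: free for 12:45-13:30. Teo: not fully free for 12:45-13:30. Kavya: free for 12:45-13:30. Omar: free for 12:45-13:30. Freya: not fully free for 12:45-13:30.

Freya, Teo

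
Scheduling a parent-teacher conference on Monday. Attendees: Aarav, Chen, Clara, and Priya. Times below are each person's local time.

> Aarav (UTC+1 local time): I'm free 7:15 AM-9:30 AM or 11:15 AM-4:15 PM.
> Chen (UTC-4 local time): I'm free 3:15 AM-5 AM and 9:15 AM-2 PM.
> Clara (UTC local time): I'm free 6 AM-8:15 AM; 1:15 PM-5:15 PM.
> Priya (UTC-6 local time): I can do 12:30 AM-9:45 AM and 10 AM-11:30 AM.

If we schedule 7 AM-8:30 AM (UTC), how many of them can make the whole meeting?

2

Aarav in UTC: 06:15-08:30, 10:15-15:15 (subtract 1h to convert from UTC+1).
Chen in UTC: 07:15-09:00, 13:15-18:00 (add 4h to convert from UTC-4).
Clara in UTC: 06:00-08:15, 13:15-17:15.
Priya in UTC: 06:30-15:45, 16:00-17:30 (add 6h to convert from UTC-6).
Aarav and Priya can make the full 07:00-08:30 slot — that's 2.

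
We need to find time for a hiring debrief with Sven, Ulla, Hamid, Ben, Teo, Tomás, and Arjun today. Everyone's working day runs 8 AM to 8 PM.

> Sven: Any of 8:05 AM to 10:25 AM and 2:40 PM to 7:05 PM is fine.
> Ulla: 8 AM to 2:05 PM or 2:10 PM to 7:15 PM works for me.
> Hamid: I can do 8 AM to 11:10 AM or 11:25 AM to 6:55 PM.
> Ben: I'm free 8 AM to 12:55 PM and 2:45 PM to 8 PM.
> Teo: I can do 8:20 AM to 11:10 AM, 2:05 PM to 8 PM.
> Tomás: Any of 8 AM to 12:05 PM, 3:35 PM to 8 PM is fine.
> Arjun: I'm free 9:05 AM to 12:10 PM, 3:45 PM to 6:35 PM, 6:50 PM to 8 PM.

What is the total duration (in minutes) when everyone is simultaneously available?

Sven ∩ Ulla: 08:05-10:25, 14:40-19:05.
Sven ∩ Ulla ∩ Hamid: 08:05-10:25, 14:40-18:55.
Sven ∩ Ulla ∩ Hamid ∩ Ben: 08:05-10:25, 14:45-18:55.
Sven ∩ Ulla ∩ Hamid ∩ Ben ∩ Teo: 08:20-10:25, 14:45-18:55.
Sven ∩ Ulla ∩ Hamid ∩ Ben ∩ Teo ∩ Tomás: 08:20-10:25, 15:35-18:55.
Sven ∩ Ulla ∩ Hamid ∩ Ben ∩ Teo ∩ Tomás ∩ Arjun: 09:05-10:25, 15:45-18:35, 18:50-18:55.
Summing the common windows: 80 + 170 + 5 = 255 minutes.

255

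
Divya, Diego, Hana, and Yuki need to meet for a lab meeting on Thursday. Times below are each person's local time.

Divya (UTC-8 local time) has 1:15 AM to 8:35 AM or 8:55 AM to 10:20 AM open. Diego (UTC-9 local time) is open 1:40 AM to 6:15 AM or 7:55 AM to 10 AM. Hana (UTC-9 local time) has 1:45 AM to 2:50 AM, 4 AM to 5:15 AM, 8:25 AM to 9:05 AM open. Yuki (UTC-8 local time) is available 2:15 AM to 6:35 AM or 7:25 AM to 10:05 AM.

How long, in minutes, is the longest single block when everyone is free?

75

Divya in UTC: 09:15-16:35, 16:55-18:20 (add 8h to convert from UTC-8).
Diego in UTC: 10:40-15:15, 16:55-19:00 (add 9h to convert from UTC-9).
Hana in UTC: 10:45-11:50, 13:00-14:15, 17:25-18:05 (add 9h to convert from UTC-9).
Yuki in UTC: 10:15-14:35, 15:25-18:05 (add 8h to convert from UTC-8).
Divya ∩ Diego: 10:40-15:15, 16:55-18:20.
Divya ∩ Diego ∩ Hana: 10:45-11:50, 13:00-14:15, 17:25-18:05.
Divya ∩ Diego ∩ Hana ∩ Yuki: 10:45-11:50, 13:00-14:15, 17:25-18:05.
Those are the intersection windows.
The longest is 13:00-14:15 at 75 minutes.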